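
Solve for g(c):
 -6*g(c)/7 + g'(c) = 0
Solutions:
 g(c) = C1*exp(6*c/7)


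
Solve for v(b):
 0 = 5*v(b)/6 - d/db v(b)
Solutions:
 v(b) = C1*exp(5*b/6)


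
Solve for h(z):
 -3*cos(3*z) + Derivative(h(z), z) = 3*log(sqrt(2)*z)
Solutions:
 h(z) = C1 + 3*z*log(z) - 3*z + 3*z*log(2)/2 + sin(3*z)


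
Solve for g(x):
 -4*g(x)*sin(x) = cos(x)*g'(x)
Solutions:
 g(x) = C1*cos(x)^4


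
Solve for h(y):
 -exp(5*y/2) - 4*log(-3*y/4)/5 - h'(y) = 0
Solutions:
 h(y) = C1 - 4*y*log(-y)/5 + 4*y*(-log(3) + 1 + 2*log(2))/5 - 2*exp(5*y/2)/5


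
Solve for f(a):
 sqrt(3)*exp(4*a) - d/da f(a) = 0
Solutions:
 f(a) = C1 + sqrt(3)*exp(4*a)/4


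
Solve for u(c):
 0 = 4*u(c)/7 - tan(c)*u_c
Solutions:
 u(c) = C1*sin(c)^(4/7)


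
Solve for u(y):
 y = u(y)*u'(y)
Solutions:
 u(y) = -sqrt(C1 + y^2)
 u(y) = sqrt(C1 + y^2)


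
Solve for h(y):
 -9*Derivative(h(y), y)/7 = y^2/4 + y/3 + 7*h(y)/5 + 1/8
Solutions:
 h(y) = C1*exp(-49*y/45) - 5*y^2/28 + 185*y/2058 - 23105/134456


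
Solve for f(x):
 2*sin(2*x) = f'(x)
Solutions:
 f(x) = C1 - cos(2*x)


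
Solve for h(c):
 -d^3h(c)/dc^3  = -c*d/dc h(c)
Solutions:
 h(c) = C1 + Integral(C2*airyai(c) + C3*airybi(c), c)


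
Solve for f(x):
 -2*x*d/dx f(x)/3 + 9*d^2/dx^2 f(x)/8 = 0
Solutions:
 f(x) = C1 + C2*erfi(2*sqrt(6)*x/9)


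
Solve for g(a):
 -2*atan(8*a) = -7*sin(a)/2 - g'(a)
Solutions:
 g(a) = C1 + 2*a*atan(8*a) - log(64*a^2 + 1)/8 + 7*cos(a)/2


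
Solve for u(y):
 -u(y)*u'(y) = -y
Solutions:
 u(y) = -sqrt(C1 + y^2)
 u(y) = sqrt(C1 + y^2)


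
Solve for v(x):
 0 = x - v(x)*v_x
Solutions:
 v(x) = -sqrt(C1 + x^2)
 v(x) = sqrt(C1 + x^2)


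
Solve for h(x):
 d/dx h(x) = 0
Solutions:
 h(x) = C1


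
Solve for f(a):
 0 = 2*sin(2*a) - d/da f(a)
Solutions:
 f(a) = C1 - cos(2*a)


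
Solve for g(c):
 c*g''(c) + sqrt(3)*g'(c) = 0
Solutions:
 g(c) = C1 + C2*c^(1 - sqrt(3))


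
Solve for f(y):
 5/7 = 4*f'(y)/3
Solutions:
 f(y) = C1 + 15*y/28


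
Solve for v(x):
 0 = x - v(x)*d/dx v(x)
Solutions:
 v(x) = -sqrt(C1 + x^2)
 v(x) = sqrt(C1 + x^2)


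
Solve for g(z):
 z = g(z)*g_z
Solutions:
 g(z) = -sqrt(C1 + z^2)
 g(z) = sqrt(C1 + z^2)


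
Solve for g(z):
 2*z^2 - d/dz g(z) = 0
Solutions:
 g(z) = C1 + 2*z^3/3


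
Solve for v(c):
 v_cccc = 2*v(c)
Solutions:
 v(c) = C1*exp(-2^(1/4)*c) + C2*exp(2^(1/4)*c) + C3*sin(2^(1/4)*c) + C4*cos(2^(1/4)*c)


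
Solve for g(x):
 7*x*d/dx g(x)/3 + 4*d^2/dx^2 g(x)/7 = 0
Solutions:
 g(x) = C1 + C2*erf(7*sqrt(6)*x/12)


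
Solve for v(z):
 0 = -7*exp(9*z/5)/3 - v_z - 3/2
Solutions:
 v(z) = C1 - 3*z/2 - 35*exp(9*z/5)/27


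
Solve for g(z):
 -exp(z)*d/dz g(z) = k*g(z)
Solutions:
 g(z) = C1*exp(k*exp(-z))


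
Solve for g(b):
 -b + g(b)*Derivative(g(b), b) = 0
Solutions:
 g(b) = -sqrt(C1 + b^2)
 g(b) = sqrt(C1 + b^2)


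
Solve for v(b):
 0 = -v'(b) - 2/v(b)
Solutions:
 v(b) = -sqrt(C1 - 4*b)
 v(b) = sqrt(C1 - 4*b)


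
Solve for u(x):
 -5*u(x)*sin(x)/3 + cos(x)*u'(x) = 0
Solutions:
 u(x) = C1/cos(x)^(5/3)


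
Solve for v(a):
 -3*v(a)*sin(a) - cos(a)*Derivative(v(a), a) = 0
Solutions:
 v(a) = C1*cos(a)^3


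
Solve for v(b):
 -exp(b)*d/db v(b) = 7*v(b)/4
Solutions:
 v(b) = C1*exp(7*exp(-b)/4)


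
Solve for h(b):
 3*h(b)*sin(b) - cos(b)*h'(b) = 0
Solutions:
 h(b) = C1/cos(b)^3


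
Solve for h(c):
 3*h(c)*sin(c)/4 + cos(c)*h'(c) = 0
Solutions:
 h(c) = C1*cos(c)^(3/4)


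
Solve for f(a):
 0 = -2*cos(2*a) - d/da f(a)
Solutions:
 f(a) = C1 - sin(2*a)


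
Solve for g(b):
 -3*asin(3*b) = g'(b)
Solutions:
 g(b) = C1 - 3*b*asin(3*b) - sqrt(1 - 9*b^2)


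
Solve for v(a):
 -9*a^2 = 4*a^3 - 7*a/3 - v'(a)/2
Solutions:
 v(a) = C1 + 2*a^4 + 6*a^3 - 7*a^2/3


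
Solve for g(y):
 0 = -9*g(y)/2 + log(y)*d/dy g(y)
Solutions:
 g(y) = C1*exp(9*li(y)/2)


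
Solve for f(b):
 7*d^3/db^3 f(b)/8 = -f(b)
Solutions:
 f(b) = C3*exp(-2*7^(2/3)*b/7) + (C1*sin(sqrt(3)*7^(2/3)*b/7) + C2*cos(sqrt(3)*7^(2/3)*b/7))*exp(7^(2/3)*b/7)


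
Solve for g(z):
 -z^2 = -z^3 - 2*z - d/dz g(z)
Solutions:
 g(z) = C1 - z^4/4 + z^3/3 - z^2


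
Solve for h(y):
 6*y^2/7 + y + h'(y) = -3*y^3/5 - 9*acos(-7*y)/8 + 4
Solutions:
 h(y) = C1 - 3*y^4/20 - 2*y^3/7 - y^2/2 - 9*y*acos(-7*y)/8 + 4*y - 9*sqrt(1 - 49*y^2)/56


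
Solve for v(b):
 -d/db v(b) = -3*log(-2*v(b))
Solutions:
 -Integral(1/(log(-_y) + log(2)), (_y, v(b)))/3 = C1 - b


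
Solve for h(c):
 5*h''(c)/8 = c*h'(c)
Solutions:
 h(c) = C1 + C2*erfi(2*sqrt(5)*c/5)


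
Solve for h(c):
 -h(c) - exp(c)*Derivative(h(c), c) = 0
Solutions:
 h(c) = C1*exp(exp(-c))


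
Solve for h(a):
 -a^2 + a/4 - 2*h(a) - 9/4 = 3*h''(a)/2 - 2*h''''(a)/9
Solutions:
 h(a) = C1*exp(-sqrt(6)*a*sqrt(9 + sqrt(145))/4) + C2*exp(sqrt(6)*a*sqrt(9 + sqrt(145))/4) + C3*sin(sqrt(6)*a*sqrt(-9 + sqrt(145))/4) + C4*cos(sqrt(6)*a*sqrt(-9 + sqrt(145))/4) - a^2/2 + a/8 - 3/8


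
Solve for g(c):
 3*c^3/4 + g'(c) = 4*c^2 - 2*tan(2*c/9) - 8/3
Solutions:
 g(c) = C1 - 3*c^4/16 + 4*c^3/3 - 8*c/3 + 9*log(cos(2*c/9))


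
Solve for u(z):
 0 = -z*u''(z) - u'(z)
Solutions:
 u(z) = C1 + C2*log(z)


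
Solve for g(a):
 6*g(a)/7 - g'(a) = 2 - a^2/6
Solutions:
 g(a) = C1*exp(6*a/7) - 7*a^2/36 - 49*a/108 + 1169/648


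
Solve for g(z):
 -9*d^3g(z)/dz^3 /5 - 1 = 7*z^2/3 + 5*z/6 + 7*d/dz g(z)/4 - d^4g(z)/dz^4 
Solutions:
 g(z) = C1 + C2*exp(z*(-(5*sqrt(45745) + 1091)^(1/3) - 36/(5*sqrt(45745) + 1091)^(1/3) + 12)/20)*sin(sqrt(3)*z*(-(5*sqrt(45745) + 1091)^(1/3) + 36/(5*sqrt(45745) + 1091)^(1/3))/20) + C3*exp(z*(-(5*sqrt(45745) + 1091)^(1/3) - 36/(5*sqrt(45745) + 1091)^(1/3) + 12)/20)*cos(sqrt(3)*z*(-(5*sqrt(45745) + 1091)^(1/3) + 36/(5*sqrt(45745) + 1091)^(1/3))/20) + C4*exp(z*(36/(5*sqrt(45745) + 1091)^(1/3) + 6 + (5*sqrt(45745) + 1091)^(1/3))/10) - 4*z^3/9 - 5*z^2/21 + 76*z/35


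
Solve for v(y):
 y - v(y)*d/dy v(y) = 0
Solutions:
 v(y) = -sqrt(C1 + y^2)
 v(y) = sqrt(C1 + y^2)


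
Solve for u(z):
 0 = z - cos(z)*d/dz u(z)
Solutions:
 u(z) = C1 + Integral(z/cos(z), z)


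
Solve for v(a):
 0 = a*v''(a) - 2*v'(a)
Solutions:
 v(a) = C1 + C2*a^3


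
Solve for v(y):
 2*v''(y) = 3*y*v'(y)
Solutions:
 v(y) = C1 + C2*erfi(sqrt(3)*y/2)


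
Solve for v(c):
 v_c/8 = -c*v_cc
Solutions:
 v(c) = C1 + C2*c^(7/8)


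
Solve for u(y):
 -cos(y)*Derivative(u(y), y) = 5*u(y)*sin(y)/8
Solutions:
 u(y) = C1*cos(y)^(5/8)


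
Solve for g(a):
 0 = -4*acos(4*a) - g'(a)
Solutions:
 g(a) = C1 - 4*a*acos(4*a) + sqrt(1 - 16*a^2)


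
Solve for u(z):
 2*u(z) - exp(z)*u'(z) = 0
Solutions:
 u(z) = C1*exp(-2*exp(-z))


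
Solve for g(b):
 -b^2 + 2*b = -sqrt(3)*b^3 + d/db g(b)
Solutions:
 g(b) = C1 + sqrt(3)*b^4/4 - b^3/3 + b^2


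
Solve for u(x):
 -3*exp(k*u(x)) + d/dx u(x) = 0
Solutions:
 u(x) = Piecewise((log(-1/(C1*k + 3*k*x))/k, Ne(k, 0)), (nan, True))
 u(x) = Piecewise((C1 + 3*x, Eq(k, 0)), (nan, True))


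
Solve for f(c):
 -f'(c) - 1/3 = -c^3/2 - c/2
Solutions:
 f(c) = C1 + c^4/8 + c^2/4 - c/3


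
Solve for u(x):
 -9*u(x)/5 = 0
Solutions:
 u(x) = 0


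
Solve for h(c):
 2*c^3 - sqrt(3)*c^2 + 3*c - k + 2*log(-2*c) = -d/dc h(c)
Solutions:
 h(c) = C1 - c^4/2 + sqrt(3)*c^3/3 - 3*c^2/2 + c*(k - 2*log(2) + 2) - 2*c*log(-c)


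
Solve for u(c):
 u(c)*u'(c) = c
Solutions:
 u(c) = -sqrt(C1 + c^2)
 u(c) = sqrt(C1 + c^2)


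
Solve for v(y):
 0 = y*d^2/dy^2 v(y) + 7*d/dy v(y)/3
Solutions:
 v(y) = C1 + C2/y^(4/3)


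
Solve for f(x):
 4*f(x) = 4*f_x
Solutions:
 f(x) = C1*exp(x)


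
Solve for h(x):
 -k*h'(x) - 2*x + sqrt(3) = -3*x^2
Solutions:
 h(x) = C1 + x^3/k - x^2/k + sqrt(3)*x/k


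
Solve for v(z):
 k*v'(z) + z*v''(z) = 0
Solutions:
 v(z) = C1 + z^(1 - re(k))*(C2*sin(log(z)*Abs(im(k))) + C3*cos(log(z)*im(k)))


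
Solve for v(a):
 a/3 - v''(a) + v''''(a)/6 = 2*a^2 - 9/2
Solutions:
 v(a) = C1 + C2*a + C3*exp(-sqrt(6)*a) + C4*exp(sqrt(6)*a) - a^4/6 + a^3/18 + 23*a^2/12


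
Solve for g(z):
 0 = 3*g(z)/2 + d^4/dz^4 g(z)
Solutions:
 g(z) = (C1*sin(6^(1/4)*z/2) + C2*cos(6^(1/4)*z/2))*exp(-6^(1/4)*z/2) + (C3*sin(6^(1/4)*z/2) + C4*cos(6^(1/4)*z/2))*exp(6^(1/4)*z/2)


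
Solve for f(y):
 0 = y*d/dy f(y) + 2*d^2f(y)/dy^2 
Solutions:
 f(y) = C1 + C2*erf(y/2)


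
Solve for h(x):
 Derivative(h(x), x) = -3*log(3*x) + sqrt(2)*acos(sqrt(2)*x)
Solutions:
 h(x) = C1 - 3*x*log(x) - 3*x*log(3) + 3*x + sqrt(2)*(x*acos(sqrt(2)*x) - sqrt(2)*sqrt(1 - 2*x^2)/2)


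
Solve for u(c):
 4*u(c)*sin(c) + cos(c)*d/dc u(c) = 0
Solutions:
 u(c) = C1*cos(c)^4


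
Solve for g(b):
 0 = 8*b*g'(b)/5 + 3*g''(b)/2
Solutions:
 g(b) = C1 + C2*erf(2*sqrt(30)*b/15)


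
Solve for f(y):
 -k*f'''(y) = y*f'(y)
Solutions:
 f(y) = C1 + Integral(C2*airyai(y*(-1/k)^(1/3)) + C3*airybi(y*(-1/k)^(1/3)), y)


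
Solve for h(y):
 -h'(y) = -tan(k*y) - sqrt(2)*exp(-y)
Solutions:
 h(y) = C1 - Piecewise((sqrt(2)*exp(-y) - log(tan(k*y)^2 + 1)/(2*k), Ne(k, 0)), (sqrt(2)*exp(-y), True))


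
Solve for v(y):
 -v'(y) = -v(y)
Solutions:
 v(y) = C1*exp(y)


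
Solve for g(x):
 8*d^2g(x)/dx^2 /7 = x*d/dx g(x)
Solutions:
 g(x) = C1 + C2*erfi(sqrt(7)*x/4)


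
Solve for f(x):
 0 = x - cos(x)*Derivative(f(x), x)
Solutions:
 f(x) = C1 + Integral(x/cos(x), x)


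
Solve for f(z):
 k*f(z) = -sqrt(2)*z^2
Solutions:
 f(z) = -sqrt(2)*z^2/k


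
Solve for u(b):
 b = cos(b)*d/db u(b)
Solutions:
 u(b) = C1 + Integral(b/cos(b), b)


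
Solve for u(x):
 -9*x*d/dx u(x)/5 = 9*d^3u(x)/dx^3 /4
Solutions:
 u(x) = C1 + Integral(C2*airyai(-10^(2/3)*x/5) + C3*airybi(-10^(2/3)*x/5), x)


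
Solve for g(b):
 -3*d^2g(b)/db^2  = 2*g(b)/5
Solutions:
 g(b) = C1*sin(sqrt(30)*b/15) + C2*cos(sqrt(30)*b/15)


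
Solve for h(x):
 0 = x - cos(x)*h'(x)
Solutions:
 h(x) = C1 + Integral(x/cos(x), x)


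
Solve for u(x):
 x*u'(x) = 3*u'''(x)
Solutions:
 u(x) = C1 + Integral(C2*airyai(3^(2/3)*x/3) + C3*airybi(3^(2/3)*x/3), x)


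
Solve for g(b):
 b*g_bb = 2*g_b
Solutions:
 g(b) = C1 + C2*b^3


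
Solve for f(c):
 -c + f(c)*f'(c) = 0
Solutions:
 f(c) = -sqrt(C1 + c^2)
 f(c) = sqrt(C1 + c^2)


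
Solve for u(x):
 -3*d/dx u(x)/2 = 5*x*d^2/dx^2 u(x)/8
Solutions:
 u(x) = C1 + C2/x^(7/5)


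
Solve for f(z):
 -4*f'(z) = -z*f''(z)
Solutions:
 f(z) = C1 + C2*z^5


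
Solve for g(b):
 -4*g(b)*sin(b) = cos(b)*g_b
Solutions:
 g(b) = C1*cos(b)^4


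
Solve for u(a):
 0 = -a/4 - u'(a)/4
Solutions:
 u(a) = C1 - a^2/2


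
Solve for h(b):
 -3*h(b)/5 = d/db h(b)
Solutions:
 h(b) = C1*exp(-3*b/5)


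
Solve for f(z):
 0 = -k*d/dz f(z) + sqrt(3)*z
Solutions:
 f(z) = C1 + sqrt(3)*z^2/(2*k)


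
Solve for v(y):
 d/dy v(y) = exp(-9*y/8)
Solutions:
 v(y) = C1 - 8*exp(-9*y/8)/9


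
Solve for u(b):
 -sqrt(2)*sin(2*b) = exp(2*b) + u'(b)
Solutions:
 u(b) = C1 - exp(2*b)/2 + sqrt(2)*cos(2*b)/2


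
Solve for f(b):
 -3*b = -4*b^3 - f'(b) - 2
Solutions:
 f(b) = C1 - b^4 + 3*b^2/2 - 2*b


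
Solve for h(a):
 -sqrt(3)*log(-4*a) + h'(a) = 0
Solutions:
 h(a) = C1 + sqrt(3)*a*log(-a) + sqrt(3)*a*(-1 + 2*log(2))


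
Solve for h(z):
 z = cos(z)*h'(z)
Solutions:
 h(z) = C1 + Integral(z/cos(z), z)


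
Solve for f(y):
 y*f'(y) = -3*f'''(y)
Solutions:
 f(y) = C1 + Integral(C2*airyai(-3^(2/3)*y/3) + C3*airybi(-3^(2/3)*y/3), y)


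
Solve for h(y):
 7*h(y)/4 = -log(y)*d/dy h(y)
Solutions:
 h(y) = C1*exp(-7*li(y)/4)


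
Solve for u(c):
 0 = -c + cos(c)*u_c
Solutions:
 u(c) = C1 + Integral(c/cos(c), c)


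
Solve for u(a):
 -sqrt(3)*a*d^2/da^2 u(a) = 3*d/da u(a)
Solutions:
 u(a) = C1 + C2*a^(1 - sqrt(3))


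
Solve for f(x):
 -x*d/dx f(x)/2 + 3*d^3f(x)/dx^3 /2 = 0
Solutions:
 f(x) = C1 + Integral(C2*airyai(3^(2/3)*x/3) + C3*airybi(3^(2/3)*x/3), x)


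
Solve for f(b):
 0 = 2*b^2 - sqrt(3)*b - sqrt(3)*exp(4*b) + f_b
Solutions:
 f(b) = C1 - 2*b^3/3 + sqrt(3)*b^2/2 + sqrt(3)*exp(4*b)/4


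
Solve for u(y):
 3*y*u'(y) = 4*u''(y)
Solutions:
 u(y) = C1 + C2*erfi(sqrt(6)*y/4)


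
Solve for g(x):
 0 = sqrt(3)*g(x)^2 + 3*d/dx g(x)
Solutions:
 g(x) = 3/(C1 + sqrt(3)*x)


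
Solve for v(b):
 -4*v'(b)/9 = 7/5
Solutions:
 v(b) = C1 - 63*b/20


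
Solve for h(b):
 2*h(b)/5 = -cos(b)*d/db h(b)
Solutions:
 h(b) = C1*(sin(b) - 1)^(1/5)/(sin(b) + 1)^(1/5)


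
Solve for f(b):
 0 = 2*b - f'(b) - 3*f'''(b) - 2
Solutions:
 f(b) = C1 + C2*sin(sqrt(3)*b/3) + C3*cos(sqrt(3)*b/3) + b^2 - 2*b


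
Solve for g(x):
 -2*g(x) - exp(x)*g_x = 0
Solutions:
 g(x) = C1*exp(2*exp(-x))


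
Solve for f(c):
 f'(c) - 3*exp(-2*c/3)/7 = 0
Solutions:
 f(c) = C1 - 9*exp(-2*c/3)/14


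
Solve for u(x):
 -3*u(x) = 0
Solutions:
 u(x) = 0


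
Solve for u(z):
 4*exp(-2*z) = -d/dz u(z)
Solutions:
 u(z) = C1 + 2*exp(-2*z)


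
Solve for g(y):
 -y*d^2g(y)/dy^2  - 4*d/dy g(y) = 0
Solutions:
 g(y) = C1 + C2/y^3


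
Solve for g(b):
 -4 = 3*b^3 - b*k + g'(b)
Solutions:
 g(b) = C1 - 3*b^4/4 + b^2*k/2 - 4*b


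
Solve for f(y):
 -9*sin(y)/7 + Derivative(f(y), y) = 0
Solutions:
 f(y) = C1 - 9*cos(y)/7


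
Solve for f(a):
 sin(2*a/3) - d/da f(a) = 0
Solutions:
 f(a) = C1 - 3*cos(2*a/3)/2


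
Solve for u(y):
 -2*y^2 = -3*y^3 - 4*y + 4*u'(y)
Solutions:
 u(y) = C1 + 3*y^4/16 - y^3/6 + y^2/2


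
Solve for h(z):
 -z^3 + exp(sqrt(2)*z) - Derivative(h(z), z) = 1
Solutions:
 h(z) = C1 - z^4/4 - z + sqrt(2)*exp(sqrt(2)*z)/2


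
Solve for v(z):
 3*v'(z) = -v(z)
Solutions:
 v(z) = C1*exp(-z/3)


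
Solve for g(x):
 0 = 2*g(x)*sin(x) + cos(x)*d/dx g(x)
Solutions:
 g(x) = C1*cos(x)^2


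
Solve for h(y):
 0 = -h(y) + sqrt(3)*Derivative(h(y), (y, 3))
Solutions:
 h(y) = C3*exp(3^(5/6)*y/3) + (C1*sin(3^(1/3)*y/2) + C2*cos(3^(1/3)*y/2))*exp(-3^(5/6)*y/6)


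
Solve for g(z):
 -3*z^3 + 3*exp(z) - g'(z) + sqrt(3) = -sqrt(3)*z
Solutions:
 g(z) = C1 - 3*z^4/4 + sqrt(3)*z^2/2 + sqrt(3)*z + 3*exp(z)


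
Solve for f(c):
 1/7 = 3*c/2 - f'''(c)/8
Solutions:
 f(c) = C1 + C2*c + C3*c^2 + c^4/2 - 4*c^3/21


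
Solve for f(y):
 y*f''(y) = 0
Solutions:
 f(y) = C1 + C2*y


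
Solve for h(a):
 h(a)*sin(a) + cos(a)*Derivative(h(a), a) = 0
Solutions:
 h(a) = C1*cos(a)


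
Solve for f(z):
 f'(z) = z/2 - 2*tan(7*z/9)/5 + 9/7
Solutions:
 f(z) = C1 + z^2/4 + 9*z/7 + 18*log(cos(7*z/9))/35


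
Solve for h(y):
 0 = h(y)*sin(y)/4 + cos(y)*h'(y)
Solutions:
 h(y) = C1*cos(y)^(1/4)


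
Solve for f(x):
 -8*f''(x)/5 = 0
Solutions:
 f(x) = C1 + C2*x


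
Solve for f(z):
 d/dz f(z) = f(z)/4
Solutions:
 f(z) = C1*exp(z/4)


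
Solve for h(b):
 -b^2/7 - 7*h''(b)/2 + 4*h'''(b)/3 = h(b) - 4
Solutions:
 h(b) = C1*exp(b*(-(8*sqrt(2634) + 535)^(1/3) - 49/(8*sqrt(2634) + 535)^(1/3) + 14)/16)*sin(sqrt(3)*b*(-(8*sqrt(2634) + 535)^(1/3) + 49/(8*sqrt(2634) + 535)^(1/3))/16) + C2*exp(b*(-(8*sqrt(2634) + 535)^(1/3) - 49/(8*sqrt(2634) + 535)^(1/3) + 14)/16)*cos(sqrt(3)*b*(-(8*sqrt(2634) + 535)^(1/3) + 49/(8*sqrt(2634) + 535)^(1/3))/16) + C3*exp(b*(49/(8*sqrt(2634) + 535)^(1/3) + 7 + (8*sqrt(2634) + 535)^(1/3))/8) - b^2/7 + 5


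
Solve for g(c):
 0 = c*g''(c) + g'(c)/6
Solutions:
 g(c) = C1 + C2*c^(5/6)


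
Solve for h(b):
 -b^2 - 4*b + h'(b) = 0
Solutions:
 h(b) = C1 + b^3/3 + 2*b^2


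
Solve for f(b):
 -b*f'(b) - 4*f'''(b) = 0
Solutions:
 f(b) = C1 + Integral(C2*airyai(-2^(1/3)*b/2) + C3*airybi(-2^(1/3)*b/2), b)


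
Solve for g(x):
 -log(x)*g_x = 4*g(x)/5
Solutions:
 g(x) = C1*exp(-4*li(x)/5)


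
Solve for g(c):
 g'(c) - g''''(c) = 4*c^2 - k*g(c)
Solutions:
 g(c) = C1*exp(c*Piecewise((-sqrt(-(-1)^(1/3))/2 - sqrt(-2/sqrt(-(-1)^(1/3)) + (-1)^(1/3))/2, Eq(k, 0)), (-sqrt(-2*k/(3*(sqrt(k^3/27 + 1/256) + 1/16)^(1/3)) + 2*(sqrt(k^3/27 + 1/256) + 1/16)^(1/3))/2 - sqrt(2*k/(3*(sqrt(k^3/27 + 1/256) + 1/16)^(1/3)) - 2*(sqrt(k^3/27 + 1/256) + 1/16)^(1/3) - 2/sqrt(-2*k/(3*(sqrt(k^3/27 + 1/256) + 1/16)^(1/3)) + 2*(sqrt(k^3/27 + 1/256) + 1/16)^(1/3)))/2, True))) + C2*exp(c*Piecewise((sqrt(-(-1)^(1/3))/2 + sqrt((-1)^(1/3) + 2/sqrt(-(-1)^(1/3)))/2, Eq(k, 0)), (sqrt(-2*k/(3*(sqrt(k^3/27 + 1/256) + 1/16)^(1/3)) + 2*(sqrt(k^3/27 + 1/256) + 1/16)^(1/3))/2 + sqrt(2*k/(3*(sqrt(k^3/27 + 1/256) + 1/16)^(1/3)) - 2*(sqrt(k^3/27 + 1/256) + 1/16)^(1/3) + 2/sqrt(-2*k/(3*(sqrt(k^3/27 + 1/256) + 1/16)^(1/3)) + 2*(sqrt(k^3/27 + 1/256) + 1/16)^(1/3)))/2, True))) + C3*exp(c*Piecewise((-sqrt((-1)^(1/3) + 2/sqrt(-(-1)^(1/3)))/2 + sqrt(-(-1)^(1/3))/2, Eq(k, 0)), (sqrt(-2*k/(3*(sqrt(k^3/27 + 1/256) + 1/16)^(1/3)) + 2*(sqrt(k^3/27 + 1/256) + 1/16)^(1/3))/2 - sqrt(2*k/(3*(sqrt(k^3/27 + 1/256) + 1/16)^(1/3)) - 2*(sqrt(k^3/27 + 1/256) + 1/16)^(1/3) + 2/sqrt(-2*k/(3*(sqrt(k^3/27 + 1/256) + 1/16)^(1/3)) + 2*(sqrt(k^3/27 + 1/256) + 1/16)^(1/3)))/2, True))) + C4*exp(c*Piecewise((sqrt(-2/sqrt(-(-1)^(1/3)) + (-1)^(1/3))/2 - sqrt(-(-1)^(1/3))/2, Eq(k, 0)), (-sqrt(-2*k/(3*(sqrt(k^3/27 + 1/256) + 1/16)^(1/3)) + 2*(sqrt(k^3/27 + 1/256) + 1/16)^(1/3))/2 + sqrt(2*k/(3*(sqrt(k^3/27 + 1/256) + 1/16)^(1/3)) - 2*(sqrt(k^3/27 + 1/256) + 1/16)^(1/3) - 2/sqrt(-2*k/(3*(sqrt(k^3/27 + 1/256) + 1/16)^(1/3)) + 2*(sqrt(k^3/27 + 1/256) + 1/16)^(1/3)))/2, True))) + 4*c^2/k - 8*c/k^2 + 8/k^3


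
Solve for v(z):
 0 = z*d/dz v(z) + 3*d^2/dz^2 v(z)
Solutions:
 v(z) = C1 + C2*erf(sqrt(6)*z/6)


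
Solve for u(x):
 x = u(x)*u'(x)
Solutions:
 u(x) = -sqrt(C1 + x^2)
 u(x) = sqrt(C1 + x^2)


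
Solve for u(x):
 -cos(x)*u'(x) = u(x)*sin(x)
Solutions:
 u(x) = C1*cos(x)


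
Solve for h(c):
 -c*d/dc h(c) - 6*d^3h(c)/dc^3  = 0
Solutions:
 h(c) = C1 + Integral(C2*airyai(-6^(2/3)*c/6) + C3*airybi(-6^(2/3)*c/6), c)


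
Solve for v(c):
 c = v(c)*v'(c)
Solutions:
 v(c) = -sqrt(C1 + c^2)
 v(c) = sqrt(C1 + c^2)


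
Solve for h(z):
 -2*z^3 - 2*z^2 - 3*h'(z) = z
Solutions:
 h(z) = C1 - z^4/6 - 2*z^3/9 - z^2/6


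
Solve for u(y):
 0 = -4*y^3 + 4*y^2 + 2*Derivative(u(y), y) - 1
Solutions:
 u(y) = C1 + y^4/2 - 2*y^3/3 + y/2


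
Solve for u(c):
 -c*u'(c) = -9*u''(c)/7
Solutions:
 u(c) = C1 + C2*erfi(sqrt(14)*c/6)


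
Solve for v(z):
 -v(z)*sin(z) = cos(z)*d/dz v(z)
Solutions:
 v(z) = C1*cos(z)


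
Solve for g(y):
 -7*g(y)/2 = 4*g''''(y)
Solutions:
 g(y) = (C1*sin(2^(3/4)*7^(1/4)*y/4) + C2*cos(2^(3/4)*7^(1/4)*y/4))*exp(-2^(3/4)*7^(1/4)*y/4) + (C3*sin(2^(3/4)*7^(1/4)*y/4) + C4*cos(2^(3/4)*7^(1/4)*y/4))*exp(2^(3/4)*7^(1/4)*y/4)


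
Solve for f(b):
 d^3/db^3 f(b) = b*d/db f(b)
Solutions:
 f(b) = C1 + Integral(C2*airyai(b) + C3*airybi(b), b)


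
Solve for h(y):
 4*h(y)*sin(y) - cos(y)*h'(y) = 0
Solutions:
 h(y) = C1/cos(y)^4


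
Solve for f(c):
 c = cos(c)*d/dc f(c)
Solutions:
 f(c) = C1 + Integral(c/cos(c), c)


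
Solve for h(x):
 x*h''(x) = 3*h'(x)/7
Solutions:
 h(x) = C1 + C2*x^(10/7)


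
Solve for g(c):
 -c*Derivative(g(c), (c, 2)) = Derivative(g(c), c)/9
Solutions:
 g(c) = C1 + C2*c^(8/9)


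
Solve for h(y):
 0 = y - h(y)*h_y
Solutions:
 h(y) = -sqrt(C1 + y^2)
 h(y) = sqrt(C1 + y^2)


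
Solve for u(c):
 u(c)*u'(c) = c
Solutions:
 u(c) = -sqrt(C1 + c^2)
 u(c) = sqrt(C1 + c^2)


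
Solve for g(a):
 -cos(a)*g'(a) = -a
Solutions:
 g(a) = C1 + Integral(a/cos(a), a)


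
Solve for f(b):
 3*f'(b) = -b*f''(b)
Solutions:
 f(b) = C1 + C2/b^2


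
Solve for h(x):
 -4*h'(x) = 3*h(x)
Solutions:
 h(x) = C1*exp(-3*x/4)


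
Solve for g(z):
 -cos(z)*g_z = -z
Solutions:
 g(z) = C1 + Integral(z/cos(z), z)


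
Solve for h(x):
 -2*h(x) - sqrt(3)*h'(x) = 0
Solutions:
 h(x) = C1*exp(-2*sqrt(3)*x/3)


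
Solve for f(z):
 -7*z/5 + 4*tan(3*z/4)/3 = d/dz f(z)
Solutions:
 f(z) = C1 - 7*z^2/10 - 16*log(cos(3*z/4))/9


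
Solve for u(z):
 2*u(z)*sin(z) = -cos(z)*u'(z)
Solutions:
 u(z) = C1*cos(z)^2


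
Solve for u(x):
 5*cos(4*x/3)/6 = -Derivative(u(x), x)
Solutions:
 u(x) = C1 - 5*sin(4*x/3)/8


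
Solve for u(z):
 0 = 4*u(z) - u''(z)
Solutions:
 u(z) = C1*exp(-2*z) + C2*exp(2*z)


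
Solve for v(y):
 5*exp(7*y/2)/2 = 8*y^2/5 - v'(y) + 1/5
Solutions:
 v(y) = C1 + 8*y^3/15 + y/5 - 5*exp(7*y/2)/7


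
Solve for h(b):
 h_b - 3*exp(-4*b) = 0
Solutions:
 h(b) = C1 - 3*exp(-4*b)/4


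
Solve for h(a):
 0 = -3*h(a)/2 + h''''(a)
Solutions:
 h(a) = C1*exp(-2^(3/4)*3^(1/4)*a/2) + C2*exp(2^(3/4)*3^(1/4)*a/2) + C3*sin(2^(3/4)*3^(1/4)*a/2) + C4*cos(2^(3/4)*3^(1/4)*a/2)


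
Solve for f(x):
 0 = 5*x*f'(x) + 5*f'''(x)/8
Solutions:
 f(x) = C1 + Integral(C2*airyai(-2*x) + C3*airybi(-2*x), x)


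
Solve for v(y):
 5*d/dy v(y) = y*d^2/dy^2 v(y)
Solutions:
 v(y) = C1 + C2*y^6


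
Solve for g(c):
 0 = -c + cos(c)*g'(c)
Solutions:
 g(c) = C1 + Integral(c/cos(c), c)


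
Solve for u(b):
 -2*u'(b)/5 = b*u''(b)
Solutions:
 u(b) = C1 + C2*b^(3/5)


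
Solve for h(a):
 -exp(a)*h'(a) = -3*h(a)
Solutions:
 h(a) = C1*exp(-3*exp(-a))


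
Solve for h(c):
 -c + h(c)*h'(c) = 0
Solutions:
 h(c) = -sqrt(C1 + c^2)
 h(c) = sqrt(C1 + c^2)


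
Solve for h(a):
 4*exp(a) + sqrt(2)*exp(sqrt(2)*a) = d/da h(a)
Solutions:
 h(a) = C1 + 4*exp(a) + exp(sqrt(2)*a)


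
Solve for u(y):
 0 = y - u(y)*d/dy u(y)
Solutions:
 u(y) = -sqrt(C1 + y^2)
 u(y) = sqrt(C1 + y^2)


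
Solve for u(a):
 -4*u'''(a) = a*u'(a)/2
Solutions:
 u(a) = C1 + Integral(C2*airyai(-a/2) + C3*airybi(-a/2), a)


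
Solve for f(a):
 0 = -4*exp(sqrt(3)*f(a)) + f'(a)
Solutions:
 f(a) = sqrt(3)*(2*log(-1/(C1 + 4*a)) - log(3))/6


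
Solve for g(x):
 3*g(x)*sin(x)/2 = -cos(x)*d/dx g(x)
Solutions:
 g(x) = C1*cos(x)^(3/2)


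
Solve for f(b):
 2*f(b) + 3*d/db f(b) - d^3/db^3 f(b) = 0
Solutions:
 f(b) = C3*exp(2*b) + (C1 + C2*b)*exp(-b)


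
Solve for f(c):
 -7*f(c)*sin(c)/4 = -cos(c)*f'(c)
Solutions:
 f(c) = C1/cos(c)^(7/4)


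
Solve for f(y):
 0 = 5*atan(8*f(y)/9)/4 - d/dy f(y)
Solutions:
 Integral(1/atan(8*_y/9), (_y, f(y))) = C1 + 5*y/4


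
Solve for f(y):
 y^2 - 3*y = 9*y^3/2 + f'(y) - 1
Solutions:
 f(y) = C1 - 9*y^4/8 + y^3/3 - 3*y^2/2 + y


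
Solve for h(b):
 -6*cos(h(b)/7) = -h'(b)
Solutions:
 -6*b - 7*log(sin(h(b)/7) - 1)/2 + 7*log(sin(h(b)/7) + 1)/2 = C1


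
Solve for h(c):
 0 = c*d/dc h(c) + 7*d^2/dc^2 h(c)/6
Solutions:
 h(c) = C1 + C2*erf(sqrt(21)*c/7)


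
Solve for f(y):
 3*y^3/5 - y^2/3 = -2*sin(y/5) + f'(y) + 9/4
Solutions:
 f(y) = C1 + 3*y^4/20 - y^3/9 - 9*y/4 - 10*cos(y/5)


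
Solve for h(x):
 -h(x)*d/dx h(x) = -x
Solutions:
 h(x) = -sqrt(C1 + x^2)
 h(x) = sqrt(C1 + x^2)


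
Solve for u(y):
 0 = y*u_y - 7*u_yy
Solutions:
 u(y) = C1 + C2*erfi(sqrt(14)*y/14)


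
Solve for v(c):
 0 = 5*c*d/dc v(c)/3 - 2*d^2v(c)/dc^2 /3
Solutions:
 v(c) = C1 + C2*erfi(sqrt(5)*c/2)


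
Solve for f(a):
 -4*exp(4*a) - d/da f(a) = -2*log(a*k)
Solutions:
 f(a) = C1 + 2*a*log(a*k) - 2*a - exp(4*a)


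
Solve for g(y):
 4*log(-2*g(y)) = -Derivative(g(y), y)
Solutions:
 Integral(1/(log(-_y) + log(2)), (_y, g(y)))/4 = C1 - y


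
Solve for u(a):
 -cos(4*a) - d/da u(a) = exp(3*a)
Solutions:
 u(a) = C1 - exp(3*a)/3 - sin(4*a)/4


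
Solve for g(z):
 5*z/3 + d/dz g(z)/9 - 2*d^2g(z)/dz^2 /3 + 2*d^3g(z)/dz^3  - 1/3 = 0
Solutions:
 g(z) = C1 - 15*z^2/2 - 87*z + (C2*sin(z/6) + C3*cos(z/6))*exp(z/6)


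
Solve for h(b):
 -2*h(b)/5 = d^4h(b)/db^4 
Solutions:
 h(b) = (C1*sin(10^(3/4)*b/10) + C2*cos(10^(3/4)*b/10))*exp(-10^(3/4)*b/10) + (C3*sin(10^(3/4)*b/10) + C4*cos(10^(3/4)*b/10))*exp(10^(3/4)*b/10)


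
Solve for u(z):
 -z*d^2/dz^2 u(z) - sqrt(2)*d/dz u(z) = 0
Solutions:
 u(z) = C1 + C2*z^(1 - sqrt(2))


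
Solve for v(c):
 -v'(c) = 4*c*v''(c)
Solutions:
 v(c) = C1 + C2*c^(3/4)


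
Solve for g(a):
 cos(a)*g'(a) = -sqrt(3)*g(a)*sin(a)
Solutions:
 g(a) = C1*cos(a)^(sqrt(3))


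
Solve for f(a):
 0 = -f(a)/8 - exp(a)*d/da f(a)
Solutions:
 f(a) = C1*exp(exp(-a)/8)


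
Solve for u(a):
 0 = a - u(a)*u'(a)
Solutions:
 u(a) = -sqrt(C1 + a^2)
 u(a) = sqrt(C1 + a^2)


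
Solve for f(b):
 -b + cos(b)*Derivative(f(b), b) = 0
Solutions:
 f(b) = C1 + Integral(b/cos(b), b)


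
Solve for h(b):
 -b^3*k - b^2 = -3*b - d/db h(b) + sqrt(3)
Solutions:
 h(b) = C1 + b^4*k/4 + b^3/3 - 3*b^2/2 + sqrt(3)*b


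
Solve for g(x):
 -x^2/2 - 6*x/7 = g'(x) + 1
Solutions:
 g(x) = C1 - x^3/6 - 3*x^2/7 - x


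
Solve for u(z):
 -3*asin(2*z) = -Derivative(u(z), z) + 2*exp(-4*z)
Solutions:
 u(z) = C1 + 3*z*asin(2*z) + 3*sqrt(1 - 4*z^2)/2 - exp(-4*z)/2


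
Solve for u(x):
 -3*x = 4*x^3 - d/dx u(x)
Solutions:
 u(x) = C1 + x^4 + 3*x^2/2


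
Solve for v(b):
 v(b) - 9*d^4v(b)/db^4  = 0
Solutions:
 v(b) = C1*exp(-sqrt(3)*b/3) + C2*exp(sqrt(3)*b/3) + C3*sin(sqrt(3)*b/3) + C4*cos(sqrt(3)*b/3)


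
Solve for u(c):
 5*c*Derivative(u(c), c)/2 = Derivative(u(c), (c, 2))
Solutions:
 u(c) = C1 + C2*erfi(sqrt(5)*c/2)


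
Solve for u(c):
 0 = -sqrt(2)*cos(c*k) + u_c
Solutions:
 u(c) = C1 + sqrt(2)*sin(c*k)/k


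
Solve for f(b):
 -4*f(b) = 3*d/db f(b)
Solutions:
 f(b) = C1*exp(-4*b/3)


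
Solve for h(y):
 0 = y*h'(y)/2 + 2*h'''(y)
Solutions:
 h(y) = C1 + Integral(C2*airyai(-2^(1/3)*y/2) + C3*airybi(-2^(1/3)*y/2), y)


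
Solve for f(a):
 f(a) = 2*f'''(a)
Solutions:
 f(a) = C3*exp(2^(2/3)*a/2) + (C1*sin(2^(2/3)*sqrt(3)*a/4) + C2*cos(2^(2/3)*sqrt(3)*a/4))*exp(-2^(2/3)*a/4)


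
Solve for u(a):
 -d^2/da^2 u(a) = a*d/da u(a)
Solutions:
 u(a) = C1 + C2*erf(sqrt(2)*a/2)


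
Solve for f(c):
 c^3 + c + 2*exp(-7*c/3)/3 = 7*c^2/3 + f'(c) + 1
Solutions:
 f(c) = C1 + c^4/4 - 7*c^3/9 + c^2/2 - c - 2*exp(-7*c/3)/7


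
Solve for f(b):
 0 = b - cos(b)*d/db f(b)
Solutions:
 f(b) = C1 + Integral(b/cos(b), b)


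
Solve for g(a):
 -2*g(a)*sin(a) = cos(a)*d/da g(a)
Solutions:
 g(a) = C1*cos(a)^2


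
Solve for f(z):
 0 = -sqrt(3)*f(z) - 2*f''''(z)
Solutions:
 f(z) = (C1*sin(2^(1/4)*3^(1/8)*z/2) + C2*cos(2^(1/4)*3^(1/8)*z/2))*exp(-2^(1/4)*3^(1/8)*z/2) + (C3*sin(2^(1/4)*3^(1/8)*z/2) + C4*cos(2^(1/4)*3^(1/8)*z/2))*exp(2^(1/4)*3^(1/8)*z/2)


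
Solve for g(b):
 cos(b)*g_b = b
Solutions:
 g(b) = C1 + Integral(b/cos(b), b)


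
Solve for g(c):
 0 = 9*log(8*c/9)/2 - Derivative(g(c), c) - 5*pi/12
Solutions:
 g(c) = C1 + 9*c*log(c)/2 - 9*c*log(3) - 9*c/2 - 5*pi*c/12 + 27*c*log(2)/2


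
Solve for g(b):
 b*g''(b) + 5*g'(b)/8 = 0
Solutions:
 g(b) = C1 + C2*b^(3/8)


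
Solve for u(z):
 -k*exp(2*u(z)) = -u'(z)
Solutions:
 u(z) = log(-sqrt(-1/(C1 + k*z))) - log(2)/2
 u(z) = log(-1/(C1 + k*z))/2 - log(2)/2


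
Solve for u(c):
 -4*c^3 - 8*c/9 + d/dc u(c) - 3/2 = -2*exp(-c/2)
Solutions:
 u(c) = C1 + c^4 + 4*c^2/9 + 3*c/2 + 4*exp(-c/2)


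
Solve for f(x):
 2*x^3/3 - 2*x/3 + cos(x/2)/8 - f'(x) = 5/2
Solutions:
 f(x) = C1 + x^4/6 - x^2/3 - 5*x/2 + sin(x/2)/4


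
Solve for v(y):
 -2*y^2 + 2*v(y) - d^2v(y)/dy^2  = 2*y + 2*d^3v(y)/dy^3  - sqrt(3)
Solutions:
 v(y) = C1*exp(-y*((6*sqrt(318) + 107)^(-1/3) + 2 + (6*sqrt(318) + 107)^(1/3))/12)*sin(sqrt(3)*y*(-(6*sqrt(318) + 107)^(1/3) + (6*sqrt(318) + 107)^(-1/3))/12) + C2*exp(-y*((6*sqrt(318) + 107)^(-1/3) + 2 + (6*sqrt(318) + 107)^(1/3))/12)*cos(sqrt(3)*y*(-(6*sqrt(318) + 107)^(1/3) + (6*sqrt(318) + 107)^(-1/3))/12) + C3*exp(y*(-1 + (6*sqrt(318) + 107)^(-1/3) + (6*sqrt(318) + 107)^(1/3))/6) + y^2 + y - sqrt(3)/2 + 1


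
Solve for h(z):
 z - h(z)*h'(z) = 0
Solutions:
 h(z) = -sqrt(C1 + z^2)
 h(z) = sqrt(C1 + z^2)


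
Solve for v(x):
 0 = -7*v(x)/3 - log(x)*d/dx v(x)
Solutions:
 v(x) = C1*exp(-7*li(x)/3)


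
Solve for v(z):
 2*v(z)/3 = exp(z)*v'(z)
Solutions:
 v(z) = C1*exp(-2*exp(-z)/3)


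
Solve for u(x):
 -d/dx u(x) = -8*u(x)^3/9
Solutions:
 u(x) = -3*sqrt(2)*sqrt(-1/(C1 + 8*x))/2
 u(x) = 3*sqrt(2)*sqrt(-1/(C1 + 8*x))/2


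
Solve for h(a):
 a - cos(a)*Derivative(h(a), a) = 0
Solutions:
 h(a) = C1 + Integral(a/cos(a), a)


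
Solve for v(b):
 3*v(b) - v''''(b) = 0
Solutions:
 v(b) = C1*exp(-3^(1/4)*b) + C2*exp(3^(1/4)*b) + C3*sin(3^(1/4)*b) + C4*cos(3^(1/4)*b)


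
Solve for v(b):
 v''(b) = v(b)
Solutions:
 v(b) = C1*exp(-b) + C2*exp(b)


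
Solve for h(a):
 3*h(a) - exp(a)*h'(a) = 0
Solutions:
 h(a) = C1*exp(-3*exp(-a))


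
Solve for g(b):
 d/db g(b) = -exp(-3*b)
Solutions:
 g(b) = C1 + exp(-3*b)/3


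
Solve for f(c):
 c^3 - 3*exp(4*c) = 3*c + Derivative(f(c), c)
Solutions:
 f(c) = C1 + c^4/4 - 3*c^2/2 - 3*exp(4*c)/4


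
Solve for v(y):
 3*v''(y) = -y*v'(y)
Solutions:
 v(y) = C1 + C2*erf(sqrt(6)*y/6)


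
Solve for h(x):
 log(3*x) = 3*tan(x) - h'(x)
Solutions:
 h(x) = C1 - x*log(x) - x*log(3) + x - 3*log(cos(x))


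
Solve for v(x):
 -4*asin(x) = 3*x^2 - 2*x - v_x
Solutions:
 v(x) = C1 + x^3 - x^2 + 4*x*asin(x) + 4*sqrt(1 - x^2)


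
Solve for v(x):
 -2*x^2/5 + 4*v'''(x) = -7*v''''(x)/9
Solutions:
 v(x) = C1 + C2*x + C3*x^2 + C4*exp(-36*x/7) + x^5/600 - 7*x^4/4320 + 49*x^3/38880


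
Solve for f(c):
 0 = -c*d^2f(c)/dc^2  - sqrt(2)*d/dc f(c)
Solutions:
 f(c) = C1 + C2*c^(1 - sqrt(2))


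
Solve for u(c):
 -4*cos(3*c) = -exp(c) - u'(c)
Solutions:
 u(c) = C1 - exp(c) + 4*sin(3*c)/3


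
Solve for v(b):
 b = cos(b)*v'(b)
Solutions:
 v(b) = C1 + Integral(b/cos(b), b)


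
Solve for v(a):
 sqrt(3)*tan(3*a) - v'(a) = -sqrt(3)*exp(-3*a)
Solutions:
 v(a) = C1 + sqrt(3)*log(tan(3*a)^2 + 1)/6 - sqrt(3)*exp(-3*a)/3


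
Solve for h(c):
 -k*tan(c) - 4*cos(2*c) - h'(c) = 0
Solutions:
 h(c) = C1 + k*log(cos(c)) - 2*sin(2*c)


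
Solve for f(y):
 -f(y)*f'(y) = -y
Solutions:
 f(y) = -sqrt(C1 + y^2)
 f(y) = sqrt(C1 + y^2)


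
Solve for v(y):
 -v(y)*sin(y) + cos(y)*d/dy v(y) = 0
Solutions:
 v(y) = C1/cos(y)


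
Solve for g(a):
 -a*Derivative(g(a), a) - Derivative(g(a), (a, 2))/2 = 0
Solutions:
 g(a) = C1 + C2*erf(a)


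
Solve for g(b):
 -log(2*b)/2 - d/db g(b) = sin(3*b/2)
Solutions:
 g(b) = C1 - b*log(b)/2 - b*log(2)/2 + b/2 + 2*cos(3*b/2)/3


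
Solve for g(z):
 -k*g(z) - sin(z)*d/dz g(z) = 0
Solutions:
 g(z) = C1*exp(k*(-log(cos(z) - 1) + log(cos(z) + 1))/2)


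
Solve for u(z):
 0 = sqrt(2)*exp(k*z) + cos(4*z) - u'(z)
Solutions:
 u(z) = C1 + sin(4*z)/4 + sqrt(2)*exp(k*z)/k


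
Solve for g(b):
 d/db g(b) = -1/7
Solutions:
 g(b) = C1 - b/7


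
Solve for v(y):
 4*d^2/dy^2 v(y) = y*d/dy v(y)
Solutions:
 v(y) = C1 + C2*erfi(sqrt(2)*y/4)


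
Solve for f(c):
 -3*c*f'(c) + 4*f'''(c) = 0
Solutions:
 f(c) = C1 + Integral(C2*airyai(6^(1/3)*c/2) + C3*airybi(6^(1/3)*c/2), c)


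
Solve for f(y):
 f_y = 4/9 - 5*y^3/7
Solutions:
 f(y) = C1 - 5*y^4/28 + 4*y/9


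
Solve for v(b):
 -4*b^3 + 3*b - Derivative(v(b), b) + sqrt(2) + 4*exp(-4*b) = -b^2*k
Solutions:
 v(b) = C1 - b^4 + b^3*k/3 + 3*b^2/2 + sqrt(2)*b - exp(-4*b)


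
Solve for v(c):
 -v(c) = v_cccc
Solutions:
 v(c) = (C1*sin(sqrt(2)*c/2) + C2*cos(sqrt(2)*c/2))*exp(-sqrt(2)*c/2) + (C3*sin(sqrt(2)*c/2) + C4*cos(sqrt(2)*c/2))*exp(sqrt(2)*c/2)


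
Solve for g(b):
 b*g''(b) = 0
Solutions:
 g(b) = C1 + C2*b


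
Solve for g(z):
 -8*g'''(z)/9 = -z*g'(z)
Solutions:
 g(z) = C1 + Integral(C2*airyai(3^(2/3)*z/2) + C3*airybi(3^(2/3)*z/2), z)


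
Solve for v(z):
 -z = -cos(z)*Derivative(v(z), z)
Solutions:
 v(z) = C1 + Integral(z/cos(z), z)


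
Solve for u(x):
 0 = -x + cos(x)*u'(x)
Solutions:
 u(x) = C1 + Integral(x/cos(x), x)


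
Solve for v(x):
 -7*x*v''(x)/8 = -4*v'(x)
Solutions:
 v(x) = C1 + C2*x^(39/7)


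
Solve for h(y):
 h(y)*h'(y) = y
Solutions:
 h(y) = -sqrt(C1 + y^2)
 h(y) = sqrt(C1 + y^2)


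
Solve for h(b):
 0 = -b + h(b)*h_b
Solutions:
 h(b) = -sqrt(C1 + b^2)
 h(b) = sqrt(C1 + b^2)


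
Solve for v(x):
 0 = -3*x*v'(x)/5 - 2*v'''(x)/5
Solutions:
 v(x) = C1 + Integral(C2*airyai(-2^(2/3)*3^(1/3)*x/2) + C3*airybi(-2^(2/3)*3^(1/3)*x/2), x)


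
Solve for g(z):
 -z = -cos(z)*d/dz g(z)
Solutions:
 g(z) = C1 + Integral(z/cos(z), z)


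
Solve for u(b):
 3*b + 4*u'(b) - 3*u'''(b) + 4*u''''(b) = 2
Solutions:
 u(b) = C1 + C2*exp(b*((8*sqrt(15) + 31)^(-1/3) + 2 + (8*sqrt(15) + 31)^(1/3))/8)*sin(sqrt(3)*b*(-(8*sqrt(15) + 31)^(1/3) + (8*sqrt(15) + 31)^(-1/3))/8) + C3*exp(b*((8*sqrt(15) + 31)^(-1/3) + 2 + (8*sqrt(15) + 31)^(1/3))/8)*cos(sqrt(3)*b*(-(8*sqrt(15) + 31)^(1/3) + (8*sqrt(15) + 31)^(-1/3))/8) + C4*exp(b*(-(8*sqrt(15) + 31)^(1/3) - 1/(8*sqrt(15) + 31)^(1/3) + 1)/4) - 3*b^2/8 + b/2


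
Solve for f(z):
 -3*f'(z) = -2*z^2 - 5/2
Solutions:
 f(z) = C1 + 2*z^3/9 + 5*z/6


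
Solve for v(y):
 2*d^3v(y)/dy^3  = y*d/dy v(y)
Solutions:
 v(y) = C1 + Integral(C2*airyai(2^(2/3)*y/2) + C3*airybi(2^(2/3)*y/2), y)


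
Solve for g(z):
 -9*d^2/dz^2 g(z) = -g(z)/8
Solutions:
 g(z) = C1*exp(-sqrt(2)*z/12) + C2*exp(sqrt(2)*z/12)


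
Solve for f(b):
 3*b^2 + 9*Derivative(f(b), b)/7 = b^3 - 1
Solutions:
 f(b) = C1 + 7*b^4/36 - 7*b^3/9 - 7*b/9


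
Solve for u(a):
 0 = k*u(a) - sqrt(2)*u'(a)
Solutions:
 u(a) = C1*exp(sqrt(2)*a*k/2)


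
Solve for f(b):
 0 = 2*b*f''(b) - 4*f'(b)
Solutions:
 f(b) = C1 + C2*b^3


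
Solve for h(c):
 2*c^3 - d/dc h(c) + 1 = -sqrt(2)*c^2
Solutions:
 h(c) = C1 + c^4/2 + sqrt(2)*c^3/3 + c


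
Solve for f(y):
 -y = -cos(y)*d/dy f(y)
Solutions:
 f(y) = C1 + Integral(y/cos(y), y)


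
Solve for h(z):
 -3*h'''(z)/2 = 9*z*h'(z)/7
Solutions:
 h(z) = C1 + Integral(C2*airyai(-6^(1/3)*7^(2/3)*z/7) + C3*airybi(-6^(1/3)*7^(2/3)*z/7), z)


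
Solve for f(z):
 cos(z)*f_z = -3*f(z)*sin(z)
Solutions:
 f(z) = C1*cos(z)^3


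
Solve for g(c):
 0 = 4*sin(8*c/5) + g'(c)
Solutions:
 g(c) = C1 + 5*cos(8*c/5)/2


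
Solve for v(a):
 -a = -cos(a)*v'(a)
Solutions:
 v(a) = C1 + Integral(a/cos(a), a)


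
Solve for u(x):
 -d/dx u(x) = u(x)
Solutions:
 u(x) = C1*exp(-x)


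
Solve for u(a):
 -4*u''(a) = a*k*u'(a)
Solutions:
 u(a) = Piecewise((-sqrt(2)*sqrt(pi)*C1*erf(sqrt(2)*a*sqrt(k)/4)/sqrt(k) - C2, (k > 0) | (k < 0)), (-C1*a - C2, True))


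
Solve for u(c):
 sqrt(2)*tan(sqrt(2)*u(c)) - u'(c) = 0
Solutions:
 u(c) = sqrt(2)*(pi - asin(C1*exp(2*c)))/2
 u(c) = sqrt(2)*asin(C1*exp(2*c))/2


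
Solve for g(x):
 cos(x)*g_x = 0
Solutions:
 g(x) = C1


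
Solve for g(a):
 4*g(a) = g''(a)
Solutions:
 g(a) = C1*exp(-2*a) + C2*exp(2*a)


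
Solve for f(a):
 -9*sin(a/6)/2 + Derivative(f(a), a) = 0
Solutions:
 f(a) = C1 - 27*cos(a/6)


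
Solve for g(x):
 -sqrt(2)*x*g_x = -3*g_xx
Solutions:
 g(x) = C1 + C2*erfi(2^(3/4)*sqrt(3)*x/6)


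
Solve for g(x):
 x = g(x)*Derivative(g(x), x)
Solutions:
 g(x) = -sqrt(C1 + x^2)
 g(x) = sqrt(C1 + x^2)


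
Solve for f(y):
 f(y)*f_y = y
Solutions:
 f(y) = -sqrt(C1 + y^2)
 f(y) = sqrt(C1 + y^2)


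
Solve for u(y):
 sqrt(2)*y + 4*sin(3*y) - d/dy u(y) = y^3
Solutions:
 u(y) = C1 - y^4/4 + sqrt(2)*y^2/2 - 4*cos(3*y)/3


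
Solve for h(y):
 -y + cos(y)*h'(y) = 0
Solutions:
 h(y) = C1 + Integral(y/cos(y), y)


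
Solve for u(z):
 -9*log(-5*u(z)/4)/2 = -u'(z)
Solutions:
 -2*Integral(1/(log(-_y) - 2*log(2) + log(5)), (_y, u(z)))/9 = C1 - z


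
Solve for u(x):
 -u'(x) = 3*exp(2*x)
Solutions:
 u(x) = C1 - 3*exp(2*x)/2


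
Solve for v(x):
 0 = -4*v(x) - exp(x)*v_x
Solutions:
 v(x) = C1*exp(4*exp(-x))


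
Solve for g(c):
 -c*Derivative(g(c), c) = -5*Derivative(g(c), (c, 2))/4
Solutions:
 g(c) = C1 + C2*erfi(sqrt(10)*c/5)


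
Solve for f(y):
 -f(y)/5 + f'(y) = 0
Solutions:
 f(y) = C1*exp(y/5)


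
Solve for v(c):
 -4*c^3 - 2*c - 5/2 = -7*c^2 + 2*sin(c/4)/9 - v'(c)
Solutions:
 v(c) = C1 + c^4 - 7*c^3/3 + c^2 + 5*c/2 - 8*cos(c/4)/9


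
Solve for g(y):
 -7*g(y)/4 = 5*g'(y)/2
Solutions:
 g(y) = C1*exp(-7*y/10)


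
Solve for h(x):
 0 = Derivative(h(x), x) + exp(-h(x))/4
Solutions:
 h(x) = log(C1 - x/4)


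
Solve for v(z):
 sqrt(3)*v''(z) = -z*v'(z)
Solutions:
 v(z) = C1 + C2*erf(sqrt(2)*3^(3/4)*z/6)


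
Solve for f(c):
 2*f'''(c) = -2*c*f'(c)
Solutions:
 f(c) = C1 + Integral(C2*airyai(-c) + C3*airybi(-c), c)


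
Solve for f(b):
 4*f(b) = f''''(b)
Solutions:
 f(b) = C1*exp(-sqrt(2)*b) + C2*exp(sqrt(2)*b) + C3*sin(sqrt(2)*b) + C4*cos(sqrt(2)*b)


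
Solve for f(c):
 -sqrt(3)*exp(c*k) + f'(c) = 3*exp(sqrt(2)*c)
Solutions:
 f(c) = C1 + 3*sqrt(2)*exp(sqrt(2)*c)/2 + sqrt(3)*exp(c*k)/k


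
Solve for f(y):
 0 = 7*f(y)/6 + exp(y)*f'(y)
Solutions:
 f(y) = C1*exp(7*exp(-y)/6)


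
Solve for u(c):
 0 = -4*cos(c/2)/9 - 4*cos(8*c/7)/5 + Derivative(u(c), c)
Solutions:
 u(c) = C1 + 8*sin(c/2)/9 + 7*sin(8*c/7)/10


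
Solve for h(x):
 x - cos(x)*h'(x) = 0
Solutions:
 h(x) = C1 + Integral(x/cos(x), x)


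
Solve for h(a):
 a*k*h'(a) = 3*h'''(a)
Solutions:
 h(a) = C1 + Integral(C2*airyai(3^(2/3)*a*k^(1/3)/3) + C3*airybi(3^(2/3)*a*k^(1/3)/3), a)


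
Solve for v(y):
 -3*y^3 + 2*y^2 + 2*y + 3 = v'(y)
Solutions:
 v(y) = C1 - 3*y^4/4 + 2*y^3/3 + y^2 + 3*y


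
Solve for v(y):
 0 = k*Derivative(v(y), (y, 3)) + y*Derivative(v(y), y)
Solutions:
 v(y) = C1 + Integral(C2*airyai(y*(-1/k)^(1/3)) + C3*airybi(y*(-1/k)^(1/3)), y)


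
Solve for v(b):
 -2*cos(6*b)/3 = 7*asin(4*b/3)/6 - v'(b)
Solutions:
 v(b) = C1 + 7*b*asin(4*b/3)/6 + 7*sqrt(9 - 16*b^2)/24 + sin(6*b)/9


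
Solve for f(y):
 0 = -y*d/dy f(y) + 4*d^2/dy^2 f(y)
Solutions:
 f(y) = C1 + C2*erfi(sqrt(2)*y/4)


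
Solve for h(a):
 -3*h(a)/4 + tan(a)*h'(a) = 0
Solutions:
 h(a) = C1*sin(a)^(3/4)


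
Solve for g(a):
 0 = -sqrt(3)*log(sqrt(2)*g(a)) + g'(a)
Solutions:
 -2*sqrt(3)*Integral(1/(2*log(_y) + log(2)), (_y, g(a)))/3 = C1 - a


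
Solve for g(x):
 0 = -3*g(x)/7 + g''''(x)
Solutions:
 g(x) = C1*exp(-3^(1/4)*7^(3/4)*x/7) + C2*exp(3^(1/4)*7^(3/4)*x/7) + C3*sin(3^(1/4)*7^(3/4)*x/7) + C4*cos(3^(1/4)*7^(3/4)*x/7)


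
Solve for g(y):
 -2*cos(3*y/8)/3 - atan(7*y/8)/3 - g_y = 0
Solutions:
 g(y) = C1 - y*atan(7*y/8)/3 + 4*log(49*y^2 + 64)/21 - 16*sin(3*y/8)/9


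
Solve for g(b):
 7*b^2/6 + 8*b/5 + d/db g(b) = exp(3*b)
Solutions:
 g(b) = C1 - 7*b^3/18 - 4*b^2/5 + exp(3*b)/3


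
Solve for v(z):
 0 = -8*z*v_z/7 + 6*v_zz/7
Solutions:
 v(z) = C1 + C2*erfi(sqrt(6)*z/3)


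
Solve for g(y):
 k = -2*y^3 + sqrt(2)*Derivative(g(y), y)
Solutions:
 g(y) = C1 + sqrt(2)*k*y/2 + sqrt(2)*y^4/4


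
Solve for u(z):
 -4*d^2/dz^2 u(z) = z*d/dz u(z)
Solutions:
 u(z) = C1 + C2*erf(sqrt(2)*z/4)


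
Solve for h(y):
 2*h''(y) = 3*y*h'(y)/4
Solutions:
 h(y) = C1 + C2*erfi(sqrt(3)*y/4)


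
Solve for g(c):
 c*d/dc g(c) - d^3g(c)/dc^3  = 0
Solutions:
 g(c) = C1 + Integral(C2*airyai(c) + C3*airybi(c), c)


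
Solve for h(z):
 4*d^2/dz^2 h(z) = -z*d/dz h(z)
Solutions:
 h(z) = C1 + C2*erf(sqrt(2)*z/4)


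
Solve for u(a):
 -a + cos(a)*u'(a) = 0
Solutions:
 u(a) = C1 + Integral(a/cos(a), a)


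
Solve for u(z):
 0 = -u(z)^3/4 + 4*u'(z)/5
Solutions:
 u(z) = -2*sqrt(2)*sqrt(-1/(C1 + 5*z))
 u(z) = 2*sqrt(2)*sqrt(-1/(C1 + 5*z))


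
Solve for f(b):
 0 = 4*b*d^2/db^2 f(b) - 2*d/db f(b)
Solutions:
 f(b) = C1 + C2*b^(3/2)
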